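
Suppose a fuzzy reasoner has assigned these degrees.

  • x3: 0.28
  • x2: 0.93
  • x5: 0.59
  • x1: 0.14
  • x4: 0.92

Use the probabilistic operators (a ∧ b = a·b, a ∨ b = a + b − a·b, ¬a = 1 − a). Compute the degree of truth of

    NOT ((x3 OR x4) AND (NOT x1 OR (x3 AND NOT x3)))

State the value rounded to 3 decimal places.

x3 OR x4 = a + b − a·b on (0.2800, 0.9200) = 0.9424
NOT x1 = 1 − 0.1400 = 0.8600
NOT x3 = 1 − 0.2800 = 0.7200
x3 AND NOT x3 = a·b on (0.2800, 0.7200) = 0.2016
NOT x1 OR (x3 AND NOT x3) = a + b − a·b on (0.8600, 0.2016) = 0.8882
(x3 OR x4) AND (NOT x1 OR (x3 AND NOT x3)) = a·b on (0.9424, 0.8882) = 0.8371
NOT ((x3 OR x4) AND (NOT x1 OR (x3 AND NOT x3))) = 1 − 0.8371 = 0.1629

0.163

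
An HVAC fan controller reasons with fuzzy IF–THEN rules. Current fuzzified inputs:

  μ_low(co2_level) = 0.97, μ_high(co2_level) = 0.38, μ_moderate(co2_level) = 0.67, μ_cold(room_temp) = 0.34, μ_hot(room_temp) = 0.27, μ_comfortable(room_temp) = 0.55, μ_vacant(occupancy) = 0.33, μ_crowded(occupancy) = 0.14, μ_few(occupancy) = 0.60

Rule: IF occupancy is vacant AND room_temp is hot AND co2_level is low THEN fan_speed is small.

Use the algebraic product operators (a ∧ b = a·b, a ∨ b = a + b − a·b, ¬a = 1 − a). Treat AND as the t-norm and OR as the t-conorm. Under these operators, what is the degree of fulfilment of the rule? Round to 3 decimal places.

0.086

firing strength: vacant=0.33, hot=0.27, low=0.97; AND[a·b] → w = 0.0864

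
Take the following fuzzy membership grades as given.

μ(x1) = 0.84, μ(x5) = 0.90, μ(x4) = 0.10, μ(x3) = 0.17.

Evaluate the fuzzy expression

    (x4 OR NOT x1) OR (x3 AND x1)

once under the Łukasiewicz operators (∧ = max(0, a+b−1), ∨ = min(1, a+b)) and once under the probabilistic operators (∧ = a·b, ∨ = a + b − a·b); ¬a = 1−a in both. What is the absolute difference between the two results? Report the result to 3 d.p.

0.082

Under Łukasiewicz:
  NOT x1 = 1 − 0.84 = 0.16
  x4 OR NOT x1 = min(1, a+b) on (0.10, 0.16) = 0.26
  x3 AND x1 = max(0, a+b−1) on (0.17, 0.84) = 0.01
  (x4 OR NOT x1) OR (x3 AND x1) = min(1, a+b) on (0.26, 0.01) = 0.27
  → value = 0.2700
Under probabilistic:
  NOT x1 = 1 − 0.8400 = 0.1600
  x4 OR NOT x1 = a + b − a·b on (0.1000, 0.1600) = 0.2440
  x3 AND x1 = a·b on (0.1700, 0.8400) = 0.1428
  (x4 OR NOT x1) OR (x3 AND x1) = a + b − a·b on (0.2440, 0.1428) = 0.3520
  → value = 0.3520
|0.2700 − 0.3520| = 0.082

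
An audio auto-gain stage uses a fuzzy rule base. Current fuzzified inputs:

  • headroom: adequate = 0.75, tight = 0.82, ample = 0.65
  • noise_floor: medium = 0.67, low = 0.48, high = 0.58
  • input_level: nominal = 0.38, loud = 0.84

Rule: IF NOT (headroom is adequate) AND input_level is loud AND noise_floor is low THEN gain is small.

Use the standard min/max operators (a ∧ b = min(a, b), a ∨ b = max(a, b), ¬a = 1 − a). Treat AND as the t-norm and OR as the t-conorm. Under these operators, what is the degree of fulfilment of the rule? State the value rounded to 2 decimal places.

firing strength: ¬adequate=1−0.75=0.25, loud=0.84, low=0.48; AND[min(a, b)] → w = 0.25

0.25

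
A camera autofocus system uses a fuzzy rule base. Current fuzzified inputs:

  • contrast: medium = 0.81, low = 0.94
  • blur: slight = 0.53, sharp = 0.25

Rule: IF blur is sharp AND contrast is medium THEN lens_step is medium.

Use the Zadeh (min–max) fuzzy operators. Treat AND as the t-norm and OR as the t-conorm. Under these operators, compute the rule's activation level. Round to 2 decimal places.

firing strength: sharp=0.25, medium=0.81; AND[min(a, b)] → w = 0.25

0.25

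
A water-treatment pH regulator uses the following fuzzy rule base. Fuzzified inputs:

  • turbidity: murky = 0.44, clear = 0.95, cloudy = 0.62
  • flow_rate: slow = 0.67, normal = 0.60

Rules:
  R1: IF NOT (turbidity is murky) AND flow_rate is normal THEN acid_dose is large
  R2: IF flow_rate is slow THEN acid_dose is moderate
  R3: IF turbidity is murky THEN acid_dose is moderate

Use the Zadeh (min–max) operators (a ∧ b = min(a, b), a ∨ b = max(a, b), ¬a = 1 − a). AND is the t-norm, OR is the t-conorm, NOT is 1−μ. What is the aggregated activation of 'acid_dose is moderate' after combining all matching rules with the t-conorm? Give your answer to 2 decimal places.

R1: ¬murky=1−0.44=0.56, normal=0.60; AND[min(a, b)] → w = 0.56
R2: slow=0.67 → w = 0.67
R3: murky=0.44 → w = 0.44
Rules with consequent 'moderate': {R2, R3} → strengths 0.67, 0.44
Aggregate via t-conorm [max(a, b)]: 0.67

0.67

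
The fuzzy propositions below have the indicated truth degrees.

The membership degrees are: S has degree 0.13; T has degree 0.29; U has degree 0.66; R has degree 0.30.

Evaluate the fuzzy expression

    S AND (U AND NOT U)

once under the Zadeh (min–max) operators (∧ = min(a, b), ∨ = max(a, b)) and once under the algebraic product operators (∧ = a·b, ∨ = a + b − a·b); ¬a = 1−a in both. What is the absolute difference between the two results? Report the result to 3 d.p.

Under Zadeh (min–max):
  NOT U = 1 − 0.66 = 0.34
  U AND NOT U = min(a, b) on (0.66, 0.34) = 0.34
  S AND (U AND NOT U) = min(a, b) on (0.13, 0.34) = 0.13
  → value = 0.1300
Under algebraic product:
  NOT U = 1 − 0.6600 = 0.3400
  U AND NOT U = a·b on (0.6600, 0.3400) = 0.2244
  S AND (U AND NOT U) = a·b on (0.1300, 0.2244) = 0.0292
  → value = 0.0292
|0.1300 − 0.0292| = 0.101

0.101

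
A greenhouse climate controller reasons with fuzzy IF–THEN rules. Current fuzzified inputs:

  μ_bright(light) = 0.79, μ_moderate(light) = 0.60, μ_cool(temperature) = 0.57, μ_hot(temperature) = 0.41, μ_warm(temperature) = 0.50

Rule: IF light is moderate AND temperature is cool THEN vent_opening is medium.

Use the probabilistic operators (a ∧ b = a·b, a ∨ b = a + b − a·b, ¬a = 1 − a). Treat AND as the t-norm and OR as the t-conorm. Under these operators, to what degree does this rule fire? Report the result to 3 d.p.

firing strength: moderate=0.60, cool=0.57; AND[a·b] → w = 0.3420

0.342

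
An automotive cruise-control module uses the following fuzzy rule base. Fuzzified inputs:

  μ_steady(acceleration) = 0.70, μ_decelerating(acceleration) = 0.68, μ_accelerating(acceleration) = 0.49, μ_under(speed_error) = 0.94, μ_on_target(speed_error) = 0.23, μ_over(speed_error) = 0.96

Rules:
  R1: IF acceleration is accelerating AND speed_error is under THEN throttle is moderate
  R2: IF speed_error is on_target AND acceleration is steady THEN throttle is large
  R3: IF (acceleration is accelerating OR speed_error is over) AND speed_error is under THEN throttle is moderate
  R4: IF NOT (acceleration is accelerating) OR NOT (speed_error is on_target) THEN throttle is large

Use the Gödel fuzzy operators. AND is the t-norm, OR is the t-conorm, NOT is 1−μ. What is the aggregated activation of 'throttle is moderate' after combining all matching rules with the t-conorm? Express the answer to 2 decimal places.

0.94

R1: accelerating=0.49, under=0.94; AND[min(a, b)] → w = 0.49
R2: on_target=0.23, steady=0.70; AND[min(a, b)] → w = 0.23
R3: (accelerating=0.49 OR over=0.96) = 0.96; AND[min(a, b)] with under=0.94 → w = 0.94
R4: ¬accelerating=1−0.49=0.51, ¬on_target=1−0.23=0.77; OR[max(a, b)] → w = 0.77
Rules with consequent 'moderate': {R1, R3} → strengths 0.49, 0.94
Aggregate via t-conorm [max(a, b)]: 0.94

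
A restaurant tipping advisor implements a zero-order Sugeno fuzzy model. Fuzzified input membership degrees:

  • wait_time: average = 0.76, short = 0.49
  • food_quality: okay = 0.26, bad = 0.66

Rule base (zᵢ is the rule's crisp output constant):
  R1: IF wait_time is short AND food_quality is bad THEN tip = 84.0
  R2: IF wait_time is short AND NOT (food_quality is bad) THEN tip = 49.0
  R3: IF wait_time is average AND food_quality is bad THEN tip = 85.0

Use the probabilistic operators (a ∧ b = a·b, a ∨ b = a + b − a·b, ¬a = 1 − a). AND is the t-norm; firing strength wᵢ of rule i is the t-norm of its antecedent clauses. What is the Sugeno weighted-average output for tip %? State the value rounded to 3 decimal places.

78.625

R1 (z=84.0): short=0.49, bad=0.66; AND[a·b] → w = 0.3234
R2 (z=49.0): short=0.49, ¬bad=1−0.66=0.34; AND[a·b] → w = 0.1666
R3 (z=85.0): average=0.76, bad=0.66; AND[a·b] → w = 0.5016
Weighted average = (0.3234·84.0 + 0.1666·49.0 + 0.5016·85.0) / (0.3234 + 0.1666 + 0.5016)
  = 77.9650 / 0.9916 = 78.625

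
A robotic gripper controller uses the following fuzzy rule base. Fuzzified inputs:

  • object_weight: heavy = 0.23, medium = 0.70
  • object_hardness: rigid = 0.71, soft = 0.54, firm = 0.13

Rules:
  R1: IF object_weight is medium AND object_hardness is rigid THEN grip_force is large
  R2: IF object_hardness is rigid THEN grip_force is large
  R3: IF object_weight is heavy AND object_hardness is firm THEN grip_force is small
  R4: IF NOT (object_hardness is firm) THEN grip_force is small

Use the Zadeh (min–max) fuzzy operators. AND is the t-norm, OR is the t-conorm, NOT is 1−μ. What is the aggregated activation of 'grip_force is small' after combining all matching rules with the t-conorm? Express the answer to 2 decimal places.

0.87

R1: medium=0.70, rigid=0.71; AND[min(a, b)] → w = 0.70
R2: rigid=0.71 → w = 0.71
R3: heavy=0.23, firm=0.13; AND[min(a, b)] → w = 0.13
R4: ¬firm=1−0.13=0.87 → w = 0.87
Rules with consequent 'small': {R3, R4} → strengths 0.13, 0.87
Aggregate via t-conorm [max(a, b)]: 0.87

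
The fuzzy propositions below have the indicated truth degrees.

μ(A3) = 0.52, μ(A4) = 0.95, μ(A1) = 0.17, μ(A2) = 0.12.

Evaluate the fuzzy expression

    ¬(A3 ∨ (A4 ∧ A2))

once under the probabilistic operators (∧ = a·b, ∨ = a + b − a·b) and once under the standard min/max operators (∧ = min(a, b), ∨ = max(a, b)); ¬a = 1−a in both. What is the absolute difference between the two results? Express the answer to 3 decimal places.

Under probabilistic:
  A4 ∧ A2 = a·b on (0.9500, 0.1200) = 0.1140
  A3 ∨ (A4 ∧ A2) = a + b − a·b on (0.5200, 0.1140) = 0.5747
  ¬(A3 ∨ (A4 ∧ A2)) = 1 − 0.5747 = 0.4253
  → value = 0.4253
Under standard min/max:
  A4 ∧ A2 = min(a, b) on (0.95, 0.12) = 0.12
  A3 ∨ (A4 ∧ A2) = max(a, b) on (0.52, 0.12) = 0.52
  ¬(A3 ∨ (A4 ∧ A2)) = 1 − 0.52 = 0.48
  → value = 0.4800
|0.4253 − 0.4800| = 0.055

0.055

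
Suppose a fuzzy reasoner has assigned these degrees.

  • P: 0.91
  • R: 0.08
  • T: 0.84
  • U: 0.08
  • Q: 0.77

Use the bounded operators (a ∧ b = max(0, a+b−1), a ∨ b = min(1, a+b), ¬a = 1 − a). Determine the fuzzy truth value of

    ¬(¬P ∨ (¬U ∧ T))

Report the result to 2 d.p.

¬P = 1 − 0.91 = 0.09
¬U = 1 − 0.08 = 0.92
¬U ∧ T = max(0, a+b−1) on (0.92, 0.84) = 0.76
¬P ∨ (¬U ∧ T) = min(1, a+b) on (0.09, 0.76) = 0.85
¬(¬P ∨ (¬U ∧ T)) = 1 − 0.85 = 0.15

0.15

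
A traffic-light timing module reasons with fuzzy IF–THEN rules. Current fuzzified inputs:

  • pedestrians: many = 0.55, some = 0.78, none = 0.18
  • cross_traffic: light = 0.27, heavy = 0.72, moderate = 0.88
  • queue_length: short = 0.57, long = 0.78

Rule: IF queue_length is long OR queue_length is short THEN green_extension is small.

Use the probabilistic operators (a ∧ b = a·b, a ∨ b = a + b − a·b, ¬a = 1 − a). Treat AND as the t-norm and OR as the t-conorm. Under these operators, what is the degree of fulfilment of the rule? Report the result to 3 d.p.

0.905

firing strength: long=0.78, short=0.57; OR[a + b − a·b] → w = 0.9054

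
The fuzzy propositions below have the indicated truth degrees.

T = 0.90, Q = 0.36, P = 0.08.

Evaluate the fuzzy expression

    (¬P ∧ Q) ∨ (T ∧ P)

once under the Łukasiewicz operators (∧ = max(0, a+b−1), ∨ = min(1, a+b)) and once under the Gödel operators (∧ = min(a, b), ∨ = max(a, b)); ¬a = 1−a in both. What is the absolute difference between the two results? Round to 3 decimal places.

Under Łukasiewicz:
  ¬P = 1 − 0.08 = 0.92
  ¬P ∧ Q = max(0, a+b−1) on (0.92, 0.36) = 0.28
  T ∧ P = max(0, a+b−1) on (0.90, 0.08) = 0.00
  (¬P ∧ Q) ∨ (T ∧ P) = min(1, a+b) on (0.28, 0.00) = 0.28
  → value = 0.2800
Under Gödel:
  ¬P = 1 − 0.08 = 0.92
  ¬P ∧ Q = min(a, b) on (0.92, 0.36) = 0.36
  T ∧ P = min(a, b) on (0.90, 0.08) = 0.08
  (¬P ∧ Q) ∨ (T ∧ P) = max(a, b) on (0.36, 0.08) = 0.36
  → value = 0.3600
|0.2800 − 0.3600| = 0.080

0.080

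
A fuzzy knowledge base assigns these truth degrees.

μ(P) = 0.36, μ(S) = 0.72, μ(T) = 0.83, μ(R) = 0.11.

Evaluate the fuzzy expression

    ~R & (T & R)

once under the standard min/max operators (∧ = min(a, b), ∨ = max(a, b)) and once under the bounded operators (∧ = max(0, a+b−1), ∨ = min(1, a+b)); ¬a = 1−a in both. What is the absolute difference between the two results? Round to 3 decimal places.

0.110

Under standard min/max:
  ~R = 1 − 0.11 = 0.89
  T & R = min(a, b) on (0.83, 0.11) = 0.11
  ~R & (T & R) = min(a, b) on (0.89, 0.11) = 0.11
  → value = 0.1100
Under bounded:
  ~R = 1 − 0.11 = 0.89
  T & R = max(0, a+b−1) on (0.83, 0.11) = 0.00
  ~R & (T & R) = max(0, a+b−1) on (0.89, 0.00) = 0.00
  → value = 0.0000
|0.1100 − 0.0000| = 0.110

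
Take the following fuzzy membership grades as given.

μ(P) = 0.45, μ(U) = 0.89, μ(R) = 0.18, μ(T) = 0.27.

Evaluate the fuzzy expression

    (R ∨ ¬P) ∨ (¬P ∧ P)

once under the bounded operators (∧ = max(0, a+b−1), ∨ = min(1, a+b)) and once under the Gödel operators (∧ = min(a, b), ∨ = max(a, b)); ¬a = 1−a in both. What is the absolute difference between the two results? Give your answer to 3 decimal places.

Under bounded:
  ¬P = 1 − 0.45 = 0.55
  R ∨ ¬P = min(1, a+b) on (0.18, 0.55) = 0.73
  ¬P = 1 − 0.45 = 0.55
  ¬P ∧ P = max(0, a+b−1) on (0.55, 0.45) = 0.00
  (R ∨ ¬P) ∨ (¬P ∧ P) = min(1, a+b) on (0.73, 0.00) = 0.73
  → value = 0.7300
Under Gödel:
  ¬P = 1 − 0.45 = 0.55
  R ∨ ¬P = max(a, b) on (0.18, 0.55) = 0.55
  ¬P = 1 − 0.45 = 0.55
  ¬P ∧ P = min(a, b) on (0.55, 0.45) = 0.45
  (R ∨ ¬P) ∨ (¬P ∧ P) = max(a, b) on (0.55, 0.45) = 0.55
  → value = 0.5500
|0.7300 − 0.5500| = 0.180

0.180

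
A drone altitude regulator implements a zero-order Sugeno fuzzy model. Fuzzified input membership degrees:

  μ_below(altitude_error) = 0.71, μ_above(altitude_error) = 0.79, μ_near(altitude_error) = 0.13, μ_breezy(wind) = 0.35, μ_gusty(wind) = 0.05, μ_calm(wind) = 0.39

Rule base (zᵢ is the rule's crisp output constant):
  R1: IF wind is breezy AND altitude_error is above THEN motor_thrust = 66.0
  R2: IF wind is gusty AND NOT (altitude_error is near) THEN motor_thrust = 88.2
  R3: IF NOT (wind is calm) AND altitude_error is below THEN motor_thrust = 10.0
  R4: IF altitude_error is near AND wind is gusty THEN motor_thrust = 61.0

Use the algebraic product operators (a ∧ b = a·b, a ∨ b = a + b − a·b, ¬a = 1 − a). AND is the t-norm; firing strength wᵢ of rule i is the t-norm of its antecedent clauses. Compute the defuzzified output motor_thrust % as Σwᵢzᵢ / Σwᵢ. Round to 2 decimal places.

35.30

R1 (z=66.0): breezy=0.35, above=0.79; AND[a·b] → w = 0.2765
R2 (z=88.2): gusty=0.05, ¬near=1−0.13=0.87; AND[a·b] → w = 0.0435
R3 (z=10.0): ¬calm=1−0.39=0.61, below=0.71; AND[a·b] → w = 0.4331
R4 (z=61.0): near=0.13, gusty=0.05; AND[a·b] → w = 0.0065
Weighted average = (0.2765·66.0 + 0.0435·88.2 + 0.4331·10.0 + 0.0065·61.0) / (0.2765 + 0.0435 + 0.4331 + 0.0065)
  = 26.8132 / 0.7596 = 35.30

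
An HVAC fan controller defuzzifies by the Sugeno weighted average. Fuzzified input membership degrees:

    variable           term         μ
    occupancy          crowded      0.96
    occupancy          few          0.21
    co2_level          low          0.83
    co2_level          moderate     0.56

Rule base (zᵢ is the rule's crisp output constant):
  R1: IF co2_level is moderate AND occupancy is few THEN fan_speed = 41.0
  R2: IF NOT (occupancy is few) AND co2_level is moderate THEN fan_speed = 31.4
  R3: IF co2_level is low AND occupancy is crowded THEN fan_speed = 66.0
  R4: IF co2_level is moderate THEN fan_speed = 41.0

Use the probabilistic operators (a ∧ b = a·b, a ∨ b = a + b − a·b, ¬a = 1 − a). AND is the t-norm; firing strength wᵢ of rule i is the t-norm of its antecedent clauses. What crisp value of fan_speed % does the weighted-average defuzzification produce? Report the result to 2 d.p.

R1 (z=41.0): moderate=0.56, few=0.21; AND[a·b] → w = 0.1176
R2 (z=31.4): ¬few=1−0.21=0.79, moderate=0.56; AND[a·b] → w = 0.4424
R3 (z=66.0): low=0.83, crowded=0.96; AND[a·b] → w = 0.7968
R4 (z=41.0): moderate=0.56 → w = 0.5600
Weighted average = (0.1176·41.0 + 0.4424·31.4 + 0.7968·66.0 + 0.5600·41.0) / (0.1176 + 0.4424 + 0.7968 + 0.5600)
  = 94.2618 / 1.9168 = 49.18

49.18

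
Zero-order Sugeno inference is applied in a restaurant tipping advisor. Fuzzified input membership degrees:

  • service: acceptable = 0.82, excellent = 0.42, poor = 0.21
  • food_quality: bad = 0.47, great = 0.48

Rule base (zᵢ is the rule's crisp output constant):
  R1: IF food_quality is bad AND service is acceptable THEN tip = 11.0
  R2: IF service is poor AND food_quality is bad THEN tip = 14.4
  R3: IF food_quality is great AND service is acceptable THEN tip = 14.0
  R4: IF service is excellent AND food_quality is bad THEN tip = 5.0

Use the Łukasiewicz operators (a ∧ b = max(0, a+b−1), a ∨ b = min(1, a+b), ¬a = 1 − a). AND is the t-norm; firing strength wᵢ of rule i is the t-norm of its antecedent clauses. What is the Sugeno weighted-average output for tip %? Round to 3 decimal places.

R1 (z=11.0): bad=0.47, acceptable=0.82; AND[max(0, a+b−1)] → w = 0.29
R2 (z=14.4): poor=0.21, bad=0.47; AND[max(0, a+b−1)] → w = 0.00
R3 (z=14.0): great=0.48, acceptable=0.82; AND[max(0, a+b−1)] → w = 0.30
R4 (z=5.0): excellent=0.42, bad=0.47; AND[max(0, a+b−1)] → w = 0.00
Weighted average = (0.29·11.0 + 0.00·14.4 + 0.30·14.0 + 0.00·5.0) / (0.29 + 0.00 + 0.30 + 0.00)
  = 7.3900 / 0.5900 = 12.525

12.525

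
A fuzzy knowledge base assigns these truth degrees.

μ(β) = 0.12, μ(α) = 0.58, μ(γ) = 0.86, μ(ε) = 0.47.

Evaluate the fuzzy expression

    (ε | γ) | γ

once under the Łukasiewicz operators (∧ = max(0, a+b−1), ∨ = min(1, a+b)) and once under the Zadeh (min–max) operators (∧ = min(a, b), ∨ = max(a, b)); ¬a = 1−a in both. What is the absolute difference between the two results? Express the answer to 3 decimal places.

Under Łukasiewicz:
  ε | γ = min(1, a+b) on (0.47, 0.86) = 1.00
  (ε | γ) | γ = min(1, a+b) on (1.00, 0.86) = 1.00
  → value = 1.0000
Under Zadeh (min–max):
  ε | γ = max(a, b) on (0.47, 0.86) = 0.86
  (ε | γ) | γ = max(a, b) on (0.86, 0.86) = 0.86
  → value = 0.8600
|1.0000 − 0.8600| = 0.140

0.140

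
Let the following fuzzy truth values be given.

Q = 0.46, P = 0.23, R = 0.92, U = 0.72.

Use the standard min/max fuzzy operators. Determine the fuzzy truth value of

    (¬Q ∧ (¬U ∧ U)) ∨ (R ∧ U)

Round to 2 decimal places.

0.72

¬Q = 1 − 0.46 = 0.54
¬U = 1 − 0.72 = 0.28
¬U ∧ U = min(a, b) on (0.28, 0.72) = 0.28
¬Q ∧ (¬U ∧ U) = min(a, b) on (0.54, 0.28) = 0.28
R ∧ U = min(a, b) on (0.92, 0.72) = 0.72
(¬Q ∧ (¬U ∧ U)) ∨ (R ∧ U) = max(a, b) on (0.28, 0.72) = 0.72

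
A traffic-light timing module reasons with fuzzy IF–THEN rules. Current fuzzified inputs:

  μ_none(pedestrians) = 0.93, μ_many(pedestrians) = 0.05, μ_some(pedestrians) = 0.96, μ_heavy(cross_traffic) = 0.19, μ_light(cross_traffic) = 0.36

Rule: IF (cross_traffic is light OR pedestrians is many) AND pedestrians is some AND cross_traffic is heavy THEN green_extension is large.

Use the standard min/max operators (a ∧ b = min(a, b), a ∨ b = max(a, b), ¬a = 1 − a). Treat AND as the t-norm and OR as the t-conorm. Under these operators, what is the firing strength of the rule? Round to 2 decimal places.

0.19

firing strength: (light=0.36 OR many=0.05) = 0.36; AND[min(a, b)] with some=0.96, heavy=0.19 → w = 0.19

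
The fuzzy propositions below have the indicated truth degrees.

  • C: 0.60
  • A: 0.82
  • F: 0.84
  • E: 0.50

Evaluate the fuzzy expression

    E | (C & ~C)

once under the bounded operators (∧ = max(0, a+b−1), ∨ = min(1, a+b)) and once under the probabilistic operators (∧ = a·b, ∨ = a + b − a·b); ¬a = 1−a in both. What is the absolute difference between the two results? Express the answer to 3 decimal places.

Under bounded:
  ~C = 1 − 0.60 = 0.40
  C & ~C = max(0, a+b−1) on (0.60, 0.40) = 0.00
  E | (C & ~C) = min(1, a+b) on (0.50, 0.00) = 0.50
  → value = 0.5000
Under probabilistic:
  ~C = 1 − 0.6000 = 0.4000
  C & ~C = a·b on (0.6000, 0.4000) = 0.2400
  E | (C & ~C) = a + b − a·b on (0.5000, 0.2400) = 0.6200
  → value = 0.6200
|0.5000 − 0.6200| = 0.120

0.120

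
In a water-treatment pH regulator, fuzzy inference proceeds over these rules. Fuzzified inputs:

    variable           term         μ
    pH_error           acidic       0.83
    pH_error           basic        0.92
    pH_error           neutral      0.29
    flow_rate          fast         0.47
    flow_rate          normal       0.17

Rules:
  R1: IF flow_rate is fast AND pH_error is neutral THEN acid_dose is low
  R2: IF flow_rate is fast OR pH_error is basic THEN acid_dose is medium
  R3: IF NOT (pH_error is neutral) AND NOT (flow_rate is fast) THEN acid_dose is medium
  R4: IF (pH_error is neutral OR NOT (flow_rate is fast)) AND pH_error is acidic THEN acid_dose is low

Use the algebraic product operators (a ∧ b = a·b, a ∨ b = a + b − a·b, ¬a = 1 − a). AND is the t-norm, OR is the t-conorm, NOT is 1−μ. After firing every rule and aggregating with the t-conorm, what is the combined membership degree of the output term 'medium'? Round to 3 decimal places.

R1: fast=0.47, neutral=0.29; AND[a·b] → w = 0.1363
R2: fast=0.47, basic=0.92; OR[a + b − a·b] → w = 0.9576
R3: ¬neutral=1−0.29=0.71, ¬fast=1−0.47=0.53; AND[a·b] → w = 0.3763
R4: (neutral=0.29 OR ¬fast=1−0.47=0.53) = 0.6663; AND[a·b] with acidic=0.83 → w = 0.5530
Rules with consequent 'medium': {R2, R3} → strengths 0.9576, 0.3763
Aggregate via t-conorm [a + b − a·b]: 0.9736

0.974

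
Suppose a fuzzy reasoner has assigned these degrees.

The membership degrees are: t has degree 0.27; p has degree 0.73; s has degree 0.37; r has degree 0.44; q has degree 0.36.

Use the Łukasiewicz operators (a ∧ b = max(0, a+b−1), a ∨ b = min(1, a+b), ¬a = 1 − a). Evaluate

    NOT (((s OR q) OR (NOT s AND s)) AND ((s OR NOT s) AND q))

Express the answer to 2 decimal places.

s OR q = min(1, a+b) on (0.37, 0.36) = 0.73
NOT s = 1 − 0.37 = 0.63
NOT s AND s = max(0, a+b−1) on (0.63, 0.37) = 0.00
(s OR q) OR (NOT s AND s) = min(1, a+b) on (0.73, 0.00) = 0.73
NOT s = 1 − 0.37 = 0.63
s OR NOT s = min(1, a+b) on (0.37, 0.63) = 1.00
(s OR NOT s) AND q = max(0, a+b−1) on (1.00, 0.36) = 0.36
((s OR q) OR (NOT s AND s)) AND ((s OR NOT s) AND q) = max(0, a+b−1) on (0.73, 0.36) = 0.09
NOT (((s OR q) OR (NOT s AND s)) AND ((s OR NOT s) AND q)) = 1 − 0.09 = 0.91

0.91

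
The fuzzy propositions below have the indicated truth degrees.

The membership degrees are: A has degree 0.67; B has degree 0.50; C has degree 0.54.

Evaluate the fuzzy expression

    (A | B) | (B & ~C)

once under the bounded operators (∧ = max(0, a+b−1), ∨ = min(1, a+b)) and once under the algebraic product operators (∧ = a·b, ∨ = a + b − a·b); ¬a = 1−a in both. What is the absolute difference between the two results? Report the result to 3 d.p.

0.127

Under bounded:
  A | B = min(1, a+b) on (0.67, 0.50) = 1.00
  ~C = 1 − 0.54 = 0.46
  B & ~C = max(0, a+b−1) on (0.50, 0.46) = 0.00
  (A | B) | (B & ~C) = min(1, a+b) on (1.00, 0.00) = 1.00
  → value = 1.0000
Under algebraic product:
  A | B = a + b − a·b on (0.6700, 0.5000) = 0.8350
  ~C = 1 − 0.5400 = 0.4600
  B & ~C = a·b on (0.5000, 0.4600) = 0.2300
  (A | B) | (B & ~C) = a + b − a·b on (0.8350, 0.2300) = 0.8730
  → value = 0.8730
|1.0000 − 0.8730| = 0.127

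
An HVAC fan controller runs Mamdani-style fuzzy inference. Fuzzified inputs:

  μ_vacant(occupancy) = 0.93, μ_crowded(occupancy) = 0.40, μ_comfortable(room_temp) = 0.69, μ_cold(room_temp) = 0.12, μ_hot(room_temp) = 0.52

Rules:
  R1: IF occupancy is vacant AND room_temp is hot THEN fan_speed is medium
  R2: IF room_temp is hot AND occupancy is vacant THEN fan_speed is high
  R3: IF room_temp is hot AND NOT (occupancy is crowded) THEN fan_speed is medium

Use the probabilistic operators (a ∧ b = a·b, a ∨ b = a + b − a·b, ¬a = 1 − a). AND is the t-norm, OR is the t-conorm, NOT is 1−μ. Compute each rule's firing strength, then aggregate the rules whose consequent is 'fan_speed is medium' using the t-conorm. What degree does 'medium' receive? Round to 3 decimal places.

R1: vacant=0.93, hot=0.52; AND[a·b] → w = 0.4836
R2: hot=0.52, vacant=0.93; AND[a·b] → w = 0.4836
R3: hot=0.52, ¬crowded=1−0.40=0.60; AND[a·b] → w = 0.3120
Rules with consequent 'medium': {R1, R3} → strengths 0.4836, 0.3120
Aggregate via t-conorm [a + b − a·b]: 0.6447

0.645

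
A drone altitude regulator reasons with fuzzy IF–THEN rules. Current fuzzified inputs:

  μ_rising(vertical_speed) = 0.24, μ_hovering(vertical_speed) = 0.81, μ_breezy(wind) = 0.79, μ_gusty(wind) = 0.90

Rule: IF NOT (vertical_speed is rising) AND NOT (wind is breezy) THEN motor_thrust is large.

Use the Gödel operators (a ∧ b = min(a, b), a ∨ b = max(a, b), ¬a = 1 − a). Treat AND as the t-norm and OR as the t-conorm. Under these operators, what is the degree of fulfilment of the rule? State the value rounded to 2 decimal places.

0.21

firing strength: ¬rising=1−0.24=0.76, ¬breezy=1−0.79=0.21; AND[min(a, b)] → w = 0.21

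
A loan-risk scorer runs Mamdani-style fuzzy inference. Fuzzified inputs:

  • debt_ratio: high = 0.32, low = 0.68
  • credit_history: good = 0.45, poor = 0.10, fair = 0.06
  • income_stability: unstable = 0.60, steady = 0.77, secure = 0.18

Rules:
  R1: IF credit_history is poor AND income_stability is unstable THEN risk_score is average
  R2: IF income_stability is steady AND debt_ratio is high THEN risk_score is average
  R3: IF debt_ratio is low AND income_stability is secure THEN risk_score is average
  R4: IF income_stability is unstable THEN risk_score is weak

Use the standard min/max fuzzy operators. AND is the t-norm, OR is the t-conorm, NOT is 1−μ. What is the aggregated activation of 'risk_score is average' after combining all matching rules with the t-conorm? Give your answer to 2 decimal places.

0.32

R1: poor=0.10, unstable=0.60; AND[min(a, b)] → w = 0.10
R2: steady=0.77, high=0.32; AND[min(a, b)] → w = 0.32
R3: low=0.68, secure=0.18; AND[min(a, b)] → w = 0.18
R4: unstable=0.60 → w = 0.60
Rules with consequent 'average': {R1, R2, R3} → strengths 0.10, 0.32, 0.18
Aggregate via t-conorm [max(a, b)]: 0.32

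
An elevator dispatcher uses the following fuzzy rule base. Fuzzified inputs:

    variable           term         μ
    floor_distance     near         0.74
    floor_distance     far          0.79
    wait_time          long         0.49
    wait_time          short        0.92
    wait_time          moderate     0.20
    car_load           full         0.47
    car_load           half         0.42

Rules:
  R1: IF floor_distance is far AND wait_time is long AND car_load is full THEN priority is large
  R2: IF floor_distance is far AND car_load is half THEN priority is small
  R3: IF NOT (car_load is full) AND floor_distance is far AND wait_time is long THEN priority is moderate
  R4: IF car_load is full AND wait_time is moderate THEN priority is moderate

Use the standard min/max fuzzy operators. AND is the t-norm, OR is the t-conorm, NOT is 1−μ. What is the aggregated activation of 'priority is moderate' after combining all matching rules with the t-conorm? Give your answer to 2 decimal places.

R1: far=0.79, long=0.49, full=0.47; AND[min(a, b)] → w = 0.47
R2: far=0.79, half=0.42; AND[min(a, b)] → w = 0.42
R3: ¬full=1−0.47=0.53, far=0.79, long=0.49; AND[min(a, b)] → w = 0.49
R4: full=0.47, moderate=0.20; AND[min(a, b)] → w = 0.20
Rules with consequent 'moderate': {R3, R4} → strengths 0.49, 0.20
Aggregate via t-conorm [max(a, b)]: 0.49

0.49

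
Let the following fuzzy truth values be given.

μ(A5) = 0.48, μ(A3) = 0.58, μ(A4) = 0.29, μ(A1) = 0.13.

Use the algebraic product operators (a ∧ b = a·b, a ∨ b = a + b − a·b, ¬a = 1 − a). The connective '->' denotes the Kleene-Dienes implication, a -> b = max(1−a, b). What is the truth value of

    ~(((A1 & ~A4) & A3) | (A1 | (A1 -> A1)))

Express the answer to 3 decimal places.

~A4 = 1 − 0.2900 = 0.7100
A1 & ~A4 = a·b on (0.1300, 0.7100) = 0.0923
(A1 & ~A4) & A3 = a·b on (0.0923, 0.5800) = 0.0535
A1 -> A1  [Kleene-Dienes: max(1−a, b)] with a=0.1300, b=0.1300 → 0.8700
A1 | (A1 -> A1) = a + b − a·b on (0.1300, 0.8700) = 0.8869
((A1 & ~A4) & A3) | (A1 | (A1 -> A1)) = a + b − a·b on (0.0535, 0.8869) = 0.8930
~(((A1 & ~A4) & A3) | (A1 | (A1 -> A1))) = 1 − 0.8930 = 0.1070

0.107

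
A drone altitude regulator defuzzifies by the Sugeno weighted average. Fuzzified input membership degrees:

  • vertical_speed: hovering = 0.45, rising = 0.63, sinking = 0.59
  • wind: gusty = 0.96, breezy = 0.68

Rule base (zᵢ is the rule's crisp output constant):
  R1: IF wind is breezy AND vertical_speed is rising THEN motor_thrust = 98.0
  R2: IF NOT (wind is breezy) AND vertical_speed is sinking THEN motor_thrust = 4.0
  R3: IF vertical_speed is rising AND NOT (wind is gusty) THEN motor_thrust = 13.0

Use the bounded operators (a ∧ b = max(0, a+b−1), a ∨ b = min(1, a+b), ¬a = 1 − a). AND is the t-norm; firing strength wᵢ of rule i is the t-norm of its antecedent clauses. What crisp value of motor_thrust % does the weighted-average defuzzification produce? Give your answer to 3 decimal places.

98.000

R1 (z=98.0): breezy=0.68, rising=0.63; AND[max(0, a+b−1)] → w = 0.31
R2 (z=4.0): ¬breezy=1−0.68=0.32, sinking=0.59; AND[max(0, a+b−1)] → w = 0.00
R3 (z=13.0): rising=0.63, ¬gusty=1−0.96=0.04; AND[max(0, a+b−1)] → w = 0.00
Weighted average = (0.31·98.0 + 0.00·4.0 + 0.00·13.0) / (0.31 + 0.00 + 0.00)
  = 30.3800 / 0.3100 = 98.000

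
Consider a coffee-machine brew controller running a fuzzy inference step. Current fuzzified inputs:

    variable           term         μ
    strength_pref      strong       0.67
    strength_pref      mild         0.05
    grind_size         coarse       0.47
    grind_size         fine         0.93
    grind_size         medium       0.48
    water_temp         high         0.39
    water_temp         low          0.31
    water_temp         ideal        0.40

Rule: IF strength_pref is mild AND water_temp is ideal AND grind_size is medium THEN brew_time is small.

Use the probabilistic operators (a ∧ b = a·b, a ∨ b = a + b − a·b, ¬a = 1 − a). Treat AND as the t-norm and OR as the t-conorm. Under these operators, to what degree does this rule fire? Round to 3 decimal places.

firing strength: mild=0.05, ideal=0.40, medium=0.48; AND[a·b] → w = 0.0096

0.010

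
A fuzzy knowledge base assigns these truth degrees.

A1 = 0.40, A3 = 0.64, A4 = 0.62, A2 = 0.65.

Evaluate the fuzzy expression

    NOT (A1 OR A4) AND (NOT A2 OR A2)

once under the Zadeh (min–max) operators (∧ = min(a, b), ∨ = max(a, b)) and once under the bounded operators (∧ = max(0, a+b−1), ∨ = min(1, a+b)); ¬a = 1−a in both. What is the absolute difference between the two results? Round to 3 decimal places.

Under Zadeh (min–max):
  A1 OR A4 = max(a, b) on (0.40, 0.62) = 0.62
  NOT (A1 OR A4) = 1 − 0.62 = 0.38
  NOT A2 = 1 − 0.65 = 0.35
  NOT A2 OR A2 = max(a, b) on (0.35, 0.65) = 0.65
  NOT (A1 OR A4) AND (NOT A2 OR A2) = min(a, b) on (0.38, 0.65) = 0.38
  → value = 0.3800
Under bounded:
  A1 OR A4 = min(1, a+b) on (0.40, 0.62) = 1.00
  NOT (A1 OR A4) = 1 − 1.00 = 0.00
  NOT A2 = 1 − 0.65 = 0.35
  NOT A2 OR A2 = min(1, a+b) on (0.35, 0.65) = 1.00
  NOT (A1 OR A4) AND (NOT A2 OR A2) = max(0, a+b−1) on (0.00, 1.00) = 0.00
  → value = 0.0000
|0.3800 − 0.0000| = 0.380

0.380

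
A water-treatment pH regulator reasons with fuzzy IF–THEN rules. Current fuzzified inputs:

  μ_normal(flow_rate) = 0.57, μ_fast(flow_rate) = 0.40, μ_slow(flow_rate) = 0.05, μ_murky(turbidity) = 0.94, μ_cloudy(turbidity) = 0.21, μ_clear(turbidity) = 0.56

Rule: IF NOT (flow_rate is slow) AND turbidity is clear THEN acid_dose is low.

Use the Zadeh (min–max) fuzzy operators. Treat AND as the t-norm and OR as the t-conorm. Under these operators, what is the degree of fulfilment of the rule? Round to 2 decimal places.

0.56

firing strength: ¬slow=1−0.05=0.95, clear=0.56; AND[min(a, b)] → w = 0.56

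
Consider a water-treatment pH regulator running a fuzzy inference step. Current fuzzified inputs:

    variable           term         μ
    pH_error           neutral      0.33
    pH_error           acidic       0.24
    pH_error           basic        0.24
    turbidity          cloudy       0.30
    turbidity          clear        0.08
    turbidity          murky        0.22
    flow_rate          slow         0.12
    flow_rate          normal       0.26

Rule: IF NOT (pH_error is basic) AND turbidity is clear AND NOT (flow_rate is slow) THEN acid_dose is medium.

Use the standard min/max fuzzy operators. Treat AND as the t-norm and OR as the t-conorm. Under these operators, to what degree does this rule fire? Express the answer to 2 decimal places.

0.08

firing strength: ¬basic=1−0.24=0.76, clear=0.08, ¬slow=1−0.12=0.88; AND[min(a, b)] → w = 0.08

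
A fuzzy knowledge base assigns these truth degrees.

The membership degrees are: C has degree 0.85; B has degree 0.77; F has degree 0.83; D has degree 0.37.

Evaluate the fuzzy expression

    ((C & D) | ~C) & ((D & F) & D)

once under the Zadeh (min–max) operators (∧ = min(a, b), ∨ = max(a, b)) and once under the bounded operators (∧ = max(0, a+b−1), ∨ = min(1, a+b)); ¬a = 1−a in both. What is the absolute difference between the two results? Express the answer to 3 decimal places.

Under Zadeh (min–max):
  C & D = min(a, b) on (0.85, 0.37) = 0.37
  ~C = 1 − 0.85 = 0.15
  (C & D) | ~C = max(a, b) on (0.37, 0.15) = 0.37
  D & F = min(a, b) on (0.37, 0.83) = 0.37
  (D & F) & D = min(a, b) on (0.37, 0.37) = 0.37
  ((C & D) | ~C) & ((D & F) & D) = min(a, b) on (0.37, 0.37) = 0.37
  → value = 0.3700
Under bounded:
  C & D = max(0, a+b−1) on (0.85, 0.37) = 0.22
  ~C = 1 − 0.85 = 0.15
  (C & D) | ~C = min(1, a+b) on (0.22, 0.15) = 0.37
  D & F = max(0, a+b−1) on (0.37, 0.83) = 0.20
  (D & F) & D = max(0, a+b−1) on (0.20, 0.37) = 0.00
  ((C & D) | ~C) & ((D & F) & D) = max(0, a+b−1) on (0.37, 0.00) = 0.00
  → value = 0.0000
|0.3700 − 0.0000| = 0.370

0.370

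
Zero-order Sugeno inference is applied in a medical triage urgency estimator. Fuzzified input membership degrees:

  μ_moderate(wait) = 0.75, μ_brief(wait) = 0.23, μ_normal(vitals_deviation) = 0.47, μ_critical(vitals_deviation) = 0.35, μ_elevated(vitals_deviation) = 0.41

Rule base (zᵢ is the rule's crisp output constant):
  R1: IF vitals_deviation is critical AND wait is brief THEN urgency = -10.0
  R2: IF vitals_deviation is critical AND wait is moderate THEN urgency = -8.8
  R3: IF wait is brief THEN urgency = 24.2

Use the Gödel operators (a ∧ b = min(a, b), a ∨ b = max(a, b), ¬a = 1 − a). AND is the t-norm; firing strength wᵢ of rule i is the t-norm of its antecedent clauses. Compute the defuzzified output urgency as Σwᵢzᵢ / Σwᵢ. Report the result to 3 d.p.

R1 (z=-10.0): critical=0.35, brief=0.23; AND[min(a, b)] → w = 0.23
R2 (z=-8.8): critical=0.35, moderate=0.75; AND[min(a, b)] → w = 0.35
R3 (z=24.2): brief=0.23 → w = 0.23
Weighted average = (0.23·-10.0 + 0.35·-8.8 + 0.23·24.2) / (0.23 + 0.35 + 0.23)
  = 0.1860 / 0.8100 = 0.230

0.230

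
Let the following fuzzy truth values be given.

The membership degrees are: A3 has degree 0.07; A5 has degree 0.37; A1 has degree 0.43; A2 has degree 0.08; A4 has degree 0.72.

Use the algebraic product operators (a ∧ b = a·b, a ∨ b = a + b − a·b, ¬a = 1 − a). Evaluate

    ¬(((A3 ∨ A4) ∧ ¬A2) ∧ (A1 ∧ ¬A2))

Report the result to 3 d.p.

0.731

A3 ∨ A4 = a + b − a·b on (0.0700, 0.7200) = 0.7396
¬A2 = 1 − 0.0800 = 0.9200
(A3 ∨ A4) ∧ ¬A2 = a·b on (0.7396, 0.9200) = 0.6804
¬A2 = 1 − 0.0800 = 0.9200
A1 ∧ ¬A2 = a·b on (0.4300, 0.9200) = 0.3956
((A3 ∨ A4) ∧ ¬A2) ∧ (A1 ∧ ¬A2) = a·b on (0.6804, 0.3956) = 0.2692
¬(((A3 ∨ A4) ∧ ¬A2) ∧ (A1 ∧ ¬A2)) = 1 − 0.2692 = 0.7308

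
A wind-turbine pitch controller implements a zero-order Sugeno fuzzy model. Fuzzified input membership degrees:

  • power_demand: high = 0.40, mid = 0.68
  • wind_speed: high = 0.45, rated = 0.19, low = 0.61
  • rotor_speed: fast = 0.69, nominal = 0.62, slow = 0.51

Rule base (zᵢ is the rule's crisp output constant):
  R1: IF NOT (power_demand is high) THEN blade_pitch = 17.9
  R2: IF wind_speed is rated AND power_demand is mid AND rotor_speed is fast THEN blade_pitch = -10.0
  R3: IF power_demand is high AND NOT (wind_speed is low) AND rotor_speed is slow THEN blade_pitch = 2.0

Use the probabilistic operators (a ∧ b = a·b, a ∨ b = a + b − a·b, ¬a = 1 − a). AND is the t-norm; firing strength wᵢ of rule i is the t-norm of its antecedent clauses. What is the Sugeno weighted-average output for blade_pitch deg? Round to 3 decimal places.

R1 (z=17.9): ¬high=1−0.40=0.60 → w = 0.6000
R2 (z=-10.0): rated=0.19, mid=0.68, fast=0.69; AND[a·b] → w = 0.0891
R3 (z=2.0): high=0.40, ¬low=1−0.61=0.39, slow=0.51; AND[a·b] → w = 0.0796
Weighted average = (0.6000·17.9 + 0.0891·-10.0 + 0.0796·2.0) / (0.6000 + 0.0891 + 0.0796)
  = 10.0076 / 0.7687 = 13.019

13.019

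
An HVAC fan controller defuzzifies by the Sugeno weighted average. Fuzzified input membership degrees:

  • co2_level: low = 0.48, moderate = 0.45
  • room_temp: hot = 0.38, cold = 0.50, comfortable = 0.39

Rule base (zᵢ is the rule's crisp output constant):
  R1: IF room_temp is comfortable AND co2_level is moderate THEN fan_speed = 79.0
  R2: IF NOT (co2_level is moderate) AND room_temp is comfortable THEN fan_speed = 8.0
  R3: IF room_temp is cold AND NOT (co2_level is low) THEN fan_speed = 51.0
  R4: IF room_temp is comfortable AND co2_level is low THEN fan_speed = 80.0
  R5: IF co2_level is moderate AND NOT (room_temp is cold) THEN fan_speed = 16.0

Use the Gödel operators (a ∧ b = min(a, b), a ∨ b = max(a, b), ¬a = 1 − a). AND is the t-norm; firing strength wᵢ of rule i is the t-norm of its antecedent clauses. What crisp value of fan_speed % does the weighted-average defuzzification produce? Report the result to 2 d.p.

46.15

R1 (z=79.0): comfortable=0.39, moderate=0.45; AND[min(a, b)] → w = 0.39
R2 (z=8.0): ¬moderate=1−0.45=0.55, comfortable=0.39; AND[min(a, b)] → w = 0.39
R3 (z=51.0): cold=0.50, ¬low=1−0.48=0.52; AND[min(a, b)] → w = 0.50
R4 (z=80.0): comfortable=0.39, low=0.48; AND[min(a, b)] → w = 0.39
R5 (z=16.0): moderate=0.45, ¬cold=1−0.50=0.50; AND[min(a, b)] → w = 0.45
Weighted average = (0.39·79.0 + 0.39·8.0 + 0.50·51.0 + 0.39·80.0 + 0.45·16.0) / (0.39 + 0.39 + 0.50 + 0.39 + 0.45)
  = 97.8300 / 2.1200 = 46.15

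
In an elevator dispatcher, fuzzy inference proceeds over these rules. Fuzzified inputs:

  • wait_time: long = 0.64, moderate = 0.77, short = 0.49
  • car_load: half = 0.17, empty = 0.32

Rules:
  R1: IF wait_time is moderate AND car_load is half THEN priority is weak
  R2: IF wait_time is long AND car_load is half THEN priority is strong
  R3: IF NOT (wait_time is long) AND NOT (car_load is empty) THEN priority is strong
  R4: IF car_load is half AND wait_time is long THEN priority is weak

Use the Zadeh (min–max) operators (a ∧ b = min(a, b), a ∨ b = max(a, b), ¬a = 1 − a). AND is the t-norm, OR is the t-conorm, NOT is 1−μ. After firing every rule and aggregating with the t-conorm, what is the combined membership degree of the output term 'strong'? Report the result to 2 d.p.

R1: moderate=0.77, half=0.17; AND[min(a, b)] → w = 0.17
R2: long=0.64, half=0.17; AND[min(a, b)] → w = 0.17
R3: ¬long=1−0.64=0.36, ¬empty=1−0.32=0.68; AND[min(a, b)] → w = 0.36
R4: half=0.17, long=0.64; AND[min(a, b)] → w = 0.17
Rules with consequent 'strong': {R2, R3} → strengths 0.17, 0.36
Aggregate via t-conorm [max(a, b)]: 0.36

0.36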